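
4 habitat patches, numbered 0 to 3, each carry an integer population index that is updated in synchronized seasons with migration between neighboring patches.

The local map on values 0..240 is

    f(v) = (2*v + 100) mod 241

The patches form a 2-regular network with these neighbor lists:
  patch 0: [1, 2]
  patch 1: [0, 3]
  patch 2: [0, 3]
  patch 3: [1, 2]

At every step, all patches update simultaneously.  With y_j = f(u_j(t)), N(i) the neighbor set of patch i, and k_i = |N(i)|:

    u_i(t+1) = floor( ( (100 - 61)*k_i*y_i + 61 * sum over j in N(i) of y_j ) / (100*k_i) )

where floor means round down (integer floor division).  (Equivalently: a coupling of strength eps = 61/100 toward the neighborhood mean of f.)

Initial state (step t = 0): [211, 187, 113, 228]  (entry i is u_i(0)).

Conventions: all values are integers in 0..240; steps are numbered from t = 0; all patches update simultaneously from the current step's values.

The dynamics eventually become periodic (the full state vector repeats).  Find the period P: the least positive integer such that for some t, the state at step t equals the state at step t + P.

Simulating step by step:
t=0: [211, 187, 113, 228]
t=1: [112, 125, 67, 125]
t=2: [136, 101, 149, 147]
t=3: [117, 110, 147, 126]
t=4: [107, 93, 121, 114]
t=5: [73, 66, 88, 78]
t=6: [83, 96, 19, 87]
t=7: [67, 37, 71, 70]
t=8: [144, 212, 144, 146]
t=9: [114, 107, 148, 116]
t=10: [103, 82, 114, 105]
t=11: [58, 49, 74, 60]
t=12: [146, 210, 135, 148]
t=13: [109, 108, 143, 111]
t=14: [97, 77, 104, 98]
t=15: [45, 38, 59, 45]
t=16: [194, 184, 200, 194]
t=17: [77, 92, 10, 77]
t=18: [54, 24, 54, 54]
t=19: [189, 184, 208, 189]
t=20: [172, 233, 157, 172]
t=21: [157, 156, 191, 157]
t=22: [119, 172, 105, 119]
t=23: [120, 138, 86, 120]
t=24: [89, 113, 72, 89]
t=25: [41, 55, 23, 41]
t=26: [179, 192, 167, 179]
t=27: [144, 133, 207, 144]
t=28: [105, 138, 102, 105]
t=29: [87, 94, 66, 87]
t=30: [97, 38, 110, 97]
t=31: [98, 100, 63, 98]
t=32: [108, 56, 121, 108]
t=33: [124, 128, 85, 124]
t=34: [85, 110, 76, 85]
t=35: [38, 48, 21, 38]
t=36: [171, 183, 162, 171]
t=37: [202, 210, 193, 202]
t=38: [21, 28, 14, 21]
t=39: [142, 147, 136, 142]
t=40: [142, 146, 138, 142]
t=41: [143, 146, 139, 143]
t=42: [144, 147, 141, 144]
t=43: [147, 149, 144, 147]
t=44: [152, 154, 150, 152]
t=45: [163, 164, 161, 163]
t=46: [184, 185, 183, 184]
t=47: [227, 227, 226, 227]
t=48: [71, 72, 71, 71]
t=49: [1, 1, 1, 1]
t=50: [102, 102, 102, 102]
t=51: [63, 63, 63, 63]
t=52: [226, 226, 226, 226]
t=53: [70, 70, 70, 70]
t=54: [240, 240, 240, 240]
t=55: [98, 98, 98, 98]
t=56: [55, 55, 55, 55]
t=57: [210, 210, 210, 210]
t=58: [38, 38, 38, 38]
t=59: [176, 176, 176, 176]
t=60: [211, 211, 211, 211]
t=61: [40, 40, 40, 40]
t=62: [180, 180, 180, 180]
t=63: [219, 219, 219, 219]
t=64: [56, 56, 56, 56]
t=65: [212, 212, 212, 212]
t=66: [42, 42, 42, 42]
t=67: [184, 184, 184, 184]
t=68: [227, 227, 227, 227]
t=69: [72, 72, 72, 72]
t=70: [3, 3, 3, 3]
t=71: [106, 106, 106, 106]
t=72: [71, 71, 71, 71]
t=73: [1, 1, 1, 1]

Answer: 24
Key observation: The state at step 49, [1, 1, 1, 1], reappears at step 73 — and no state repeats earlier — so the cycle the system enters has period 24.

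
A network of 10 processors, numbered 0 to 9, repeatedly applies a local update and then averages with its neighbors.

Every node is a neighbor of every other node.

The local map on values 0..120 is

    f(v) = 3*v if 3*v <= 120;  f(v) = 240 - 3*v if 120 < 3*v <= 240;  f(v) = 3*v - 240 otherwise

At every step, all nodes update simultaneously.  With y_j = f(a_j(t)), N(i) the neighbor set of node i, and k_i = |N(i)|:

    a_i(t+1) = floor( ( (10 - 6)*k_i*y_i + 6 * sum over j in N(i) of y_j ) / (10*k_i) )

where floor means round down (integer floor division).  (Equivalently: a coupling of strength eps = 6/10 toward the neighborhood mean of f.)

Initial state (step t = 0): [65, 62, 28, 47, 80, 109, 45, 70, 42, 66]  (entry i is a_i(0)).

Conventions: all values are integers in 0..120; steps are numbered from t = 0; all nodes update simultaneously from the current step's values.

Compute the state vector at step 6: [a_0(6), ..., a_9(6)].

Simulating step by step:
t=0: [65, 62, 28, 47, 80, 109, 45, 70, 42, 66]
t=1: [59, 62, 72, 77, 44, 73, 79, 54, 82, 58]
t=2: [49, 46, 36, 31, 64, 35, 29, 54, 30, 50]
t=3: [90, 93, 95, 90, 75, 94, 88, 85, 89, 89]
t=4: [29, 32, 34, 29, 24, 33, 27, 24, 28, 28]
t=5: [86, 89, 91, 86, 81, 90, 84, 81, 85, 85]
t=6: [17, 20, 22, 17, 12, 21, 15, 12, 16, 16]

Answer: [17, 20, 22, 17, 12, 21, 15, 12, 16, 16]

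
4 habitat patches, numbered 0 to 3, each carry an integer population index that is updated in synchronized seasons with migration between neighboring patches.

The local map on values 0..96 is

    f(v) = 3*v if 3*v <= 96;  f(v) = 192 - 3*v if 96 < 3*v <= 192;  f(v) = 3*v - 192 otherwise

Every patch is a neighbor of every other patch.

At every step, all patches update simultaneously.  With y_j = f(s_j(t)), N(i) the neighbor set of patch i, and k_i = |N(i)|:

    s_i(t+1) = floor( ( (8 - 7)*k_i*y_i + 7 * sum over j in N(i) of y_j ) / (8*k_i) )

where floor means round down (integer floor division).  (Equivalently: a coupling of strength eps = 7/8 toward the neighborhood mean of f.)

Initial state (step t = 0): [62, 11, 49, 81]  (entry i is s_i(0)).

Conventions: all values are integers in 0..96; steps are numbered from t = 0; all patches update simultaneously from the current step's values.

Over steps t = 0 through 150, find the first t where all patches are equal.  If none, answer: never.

Simulating step by step:
t=0: [62, 11, 49, 81]  (not all equal)
t=1: [38, 33, 31, 30]  (not all equal)
t=2: [90, 87, 87, 88]  (not all equal)
t=3: [71, 72, 72, 72]  (not all equal)
t=4: [23, 23, 23, 23]  (all equal)

Answer: 4
Key observation: Synchronization is absorbing here: once all patches are equal they stay equal, and step 4 is the first all-equal step.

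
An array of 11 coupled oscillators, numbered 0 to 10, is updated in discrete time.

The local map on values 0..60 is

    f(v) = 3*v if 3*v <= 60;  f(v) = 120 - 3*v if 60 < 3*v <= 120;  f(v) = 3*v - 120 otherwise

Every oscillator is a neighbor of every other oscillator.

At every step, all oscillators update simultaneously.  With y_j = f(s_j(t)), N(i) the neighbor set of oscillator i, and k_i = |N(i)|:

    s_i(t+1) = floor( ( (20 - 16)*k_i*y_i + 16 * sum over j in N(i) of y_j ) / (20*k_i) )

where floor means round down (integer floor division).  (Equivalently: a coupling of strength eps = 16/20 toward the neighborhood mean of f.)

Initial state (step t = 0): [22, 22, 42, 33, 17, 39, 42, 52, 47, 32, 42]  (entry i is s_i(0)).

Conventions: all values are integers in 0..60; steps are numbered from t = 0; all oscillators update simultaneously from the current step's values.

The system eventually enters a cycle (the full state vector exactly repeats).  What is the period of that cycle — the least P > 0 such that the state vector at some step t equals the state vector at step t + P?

Simulating step by step:
t=0: [22, 22, 42, 33, 17, 39, 42, 52, 47, 32, 42]
t=1: [29, 29, 23, 25, 28, 22, 23, 26, 25, 25, 23]
t=2: [42, 42, 45, 44, 43, 45, 45, 43, 44, 44, 45]
t=3: [10, 10, 11, 11, 11, 11, 11, 11, 11, 11, 11]
t=4: [32, 32, 32, 32, 32, 32, 32, 32, 32, 32, 32]
t=5: [24, 24, 24, 24, 24, 24, 24, 24, 24, 24, 24]
t=6: [48, 48, 48, 48, 48, 48, 48, 48, 48, 48, 48]
t=7: [24, 24, 24, 24, 24, 24, 24, 24, 24, 24, 24]

Answer: 2
Key observation: The state at step 5, [24, 24, 24, 24, 24, 24, 24, 24, 24, 24, 24], reappears at step 7 — and no state repeats earlier — so the cycle the system enters has period 2.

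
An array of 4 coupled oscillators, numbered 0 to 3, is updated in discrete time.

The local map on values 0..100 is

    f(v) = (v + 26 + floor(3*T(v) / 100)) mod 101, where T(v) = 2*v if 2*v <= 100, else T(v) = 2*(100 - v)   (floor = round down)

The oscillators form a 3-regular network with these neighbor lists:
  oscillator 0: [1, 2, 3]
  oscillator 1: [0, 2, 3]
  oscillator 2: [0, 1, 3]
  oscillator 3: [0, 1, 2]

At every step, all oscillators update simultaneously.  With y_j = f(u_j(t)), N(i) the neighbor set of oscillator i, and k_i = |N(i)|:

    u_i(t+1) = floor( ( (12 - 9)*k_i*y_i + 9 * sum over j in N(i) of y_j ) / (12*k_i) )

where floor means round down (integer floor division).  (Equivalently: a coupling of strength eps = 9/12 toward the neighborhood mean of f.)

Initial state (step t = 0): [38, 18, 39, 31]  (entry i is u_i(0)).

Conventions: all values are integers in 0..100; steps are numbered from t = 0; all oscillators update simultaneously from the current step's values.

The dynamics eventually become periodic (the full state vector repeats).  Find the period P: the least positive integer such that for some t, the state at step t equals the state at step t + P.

Simulating step by step:
t=0: [38, 18, 39, 31]
t=1: [59, 59, 59, 59]
t=2: [87, 87, 87, 87]
t=3: [12, 12, 12, 12]
t=4: [38, 38, 38, 38]
t=5: [66, 66, 66, 66]
t=6: [94, 94, 94, 94]
t=7: [19, 19, 19, 19]
t=8: [46, 46, 46, 46]
t=9: [74, 74, 74, 74]
t=10: [0, 0, 0, 0]
t=11: [26, 26, 26, 26]
t=12: [53, 53, 53, 53]
t=13: [81, 81, 81, 81]
t=14: [7, 7, 7, 7]
t=15: [33, 33, 33, 33]
t=16: [60, 60, 60, 60]
t=17: [88, 88, 88, 88]
t=18: [13, 13, 13, 13]
t=19: [39, 39, 39, 39]
t=20: [67, 67, 67, 67]
t=21: [94, 94, 94, 94]

Answer: 15
Key observation: The state at step 6, [94, 94, 94, 94], reappears at step 21 — and no state repeats earlier — so the cycle the system enters has period 15.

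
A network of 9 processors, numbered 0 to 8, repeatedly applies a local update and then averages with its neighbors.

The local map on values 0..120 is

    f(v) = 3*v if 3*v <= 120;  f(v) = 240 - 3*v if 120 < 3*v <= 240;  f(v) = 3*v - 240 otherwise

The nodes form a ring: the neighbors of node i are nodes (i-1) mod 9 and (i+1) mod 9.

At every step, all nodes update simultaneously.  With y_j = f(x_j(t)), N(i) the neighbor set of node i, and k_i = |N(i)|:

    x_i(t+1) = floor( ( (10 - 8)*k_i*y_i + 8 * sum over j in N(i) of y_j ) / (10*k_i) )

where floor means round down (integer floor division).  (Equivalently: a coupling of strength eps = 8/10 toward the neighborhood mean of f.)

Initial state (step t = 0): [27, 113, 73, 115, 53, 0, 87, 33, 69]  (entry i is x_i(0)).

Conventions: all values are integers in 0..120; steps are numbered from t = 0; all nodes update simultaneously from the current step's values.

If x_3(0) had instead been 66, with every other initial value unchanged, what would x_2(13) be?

Answer: x_2(13) = 91
Key observation: This trace re-runs the system from the modified initial state.

Derivation:
t=0: [27, 113, 73, 66, 53, 0, 87, 33, 69]
t=1: [69, 60, 60, 49, 33, 40, 43, 41, 78]
t=2: [33, 49, 73, 82, 105, 108, 117, 70, 61]
t=3: [79, 66, 43, 39, 51, 91, 67, 73, 63]
t=4: [37, 54, 85, 102, 77, 57, 29, 40, 19]
t=5: [76, 66, 60, 22, 55, 52, 93, 81, 103]
t=6: [46, 37, 55, 67, 75, 62, 42, 43, 19]
t=7: [87, 93, 75, 43, 40, 62, 88, 90, 96]
t=8: [39, 22, 63, 76, 90, 68, 38, 34, 30]
t=9: [85, 80, 41, 34, 25, 64, 78, 102, 105]
t=10: [33, 52, 64, 97, 75, 42, 46, 45, 47]
t=11: [93, 75, 63, 35, 69, 69, 108, 101, 101]
t=12: [39, 39, 58, 54, 61, 53, 55, 71, 53]
t=13: [102, 96, 91, 64, 75, 69, 58, 67, 73]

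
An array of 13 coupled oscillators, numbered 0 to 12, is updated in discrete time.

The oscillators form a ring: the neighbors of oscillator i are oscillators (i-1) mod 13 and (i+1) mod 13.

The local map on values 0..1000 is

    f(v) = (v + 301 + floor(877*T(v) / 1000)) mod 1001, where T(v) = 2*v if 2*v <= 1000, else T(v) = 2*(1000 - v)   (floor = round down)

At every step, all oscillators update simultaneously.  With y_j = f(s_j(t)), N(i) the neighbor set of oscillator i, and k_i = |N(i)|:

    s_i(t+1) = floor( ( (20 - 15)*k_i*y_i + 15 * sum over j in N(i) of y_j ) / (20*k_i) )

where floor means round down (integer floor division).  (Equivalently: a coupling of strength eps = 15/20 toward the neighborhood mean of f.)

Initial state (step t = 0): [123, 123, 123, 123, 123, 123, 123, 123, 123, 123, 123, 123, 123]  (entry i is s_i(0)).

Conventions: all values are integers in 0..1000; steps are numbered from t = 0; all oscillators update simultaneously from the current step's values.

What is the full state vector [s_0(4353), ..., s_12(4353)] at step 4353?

Answer: [601, 601, 601, 601, 601, 601, 601, 601, 601, 601, 601, 601, 601]
Key observation: The state at step 14, [600, 600, 600, 600, 600, 600, 600, 600, 600, 600, 600, 600, 600], reappears at step 16: the system is in a cycle of period 2 from step 14 on.  Therefore the state at step 4353 equals the state at step 14 + ((4353 - 14) mod 2) = 15, which is [601, 601, 601, 601, 601, 601, 601, 601, 601, 601, 601, 601, 601].

Derivation:
t=0: [123, 123, 123, 123, 123, 123, 123, 123, 123, 123, 123, 123, 123]
t=1: [639, 639, 639, 639, 639, 639, 639, 639, 639, 639, 639, 639, 639]
t=2: [572, 572, 572, 572, 572, 572, 572, 572, 572, 572, 572, 572, 572]
t=3: [622, 622, 622, 622, 622, 622, 622, 622, 622, 622, 622, 622, 622]
t=4: [585, 585, 585, 585, 585, 585, 585, 585, 585, 585, 585, 585, 585]
t=5: [612, 612, 612, 612, 612, 612, 612, 612, 612, 612, 612, 612, 612]
t=6: [592, 592, 592, 592, 592, 592, 592, 592, 592, 592, 592, 592, 592]
t=7: [607, 607, 607, 607, 607, 607, 607, 607, 607, 607, 607, 607, 607]
t=8: [596, 596, 596, 596, 596, 596, 596, 596, 596, 596, 596, 596, 596]
t=9: [604, 604, 604, 604, 604, 604, 604, 604, 604, 604, 604, 604, 604]
t=10: [598, 598, 598, 598, 598, 598, 598, 598, 598, 598, 598, 598, 598]
t=11: [603, 603, 603, 603, 603, 603, 603, 603, 603, 603, 603, 603, 603]
t=12: [599, 599, 599, 599, 599, 599, 599, 599, 599, 599, 599, 599, 599]
t=13: [602, 602, 602, 602, 602, 602, 602, 602, 602, 602, 602, 602, 602]
t=14: [600, 600, 600, 600, 600, 600, 600, 600, 600, 600, 600, 600, 600]
t=15: [601, 601, 601, 601, 601, 601, 601, 601, 601, 601, 601, 601, 601]
t=16: [600, 600, 600, 600, 600, 600, 600, 600, 600, 600, 600, 600, 600]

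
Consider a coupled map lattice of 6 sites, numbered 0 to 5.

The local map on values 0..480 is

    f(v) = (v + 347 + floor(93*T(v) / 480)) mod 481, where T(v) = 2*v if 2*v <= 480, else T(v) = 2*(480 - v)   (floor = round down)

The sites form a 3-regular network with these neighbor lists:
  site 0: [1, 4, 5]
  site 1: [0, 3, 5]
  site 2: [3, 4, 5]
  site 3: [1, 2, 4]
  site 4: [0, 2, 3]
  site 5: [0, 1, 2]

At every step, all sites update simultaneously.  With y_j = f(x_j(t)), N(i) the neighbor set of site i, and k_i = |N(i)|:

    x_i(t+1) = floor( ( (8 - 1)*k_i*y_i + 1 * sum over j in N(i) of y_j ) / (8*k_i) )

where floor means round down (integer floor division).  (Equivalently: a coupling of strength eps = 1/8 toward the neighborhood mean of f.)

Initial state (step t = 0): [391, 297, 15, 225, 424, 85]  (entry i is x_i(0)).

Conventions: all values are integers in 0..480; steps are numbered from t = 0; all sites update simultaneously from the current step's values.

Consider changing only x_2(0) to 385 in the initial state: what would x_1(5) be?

Simulating step by step:
t=0: [391, 297, 385, 225, 424, 85]
t=1: [296, 242, 290, 190, 303, 439]
t=2: [235, 203, 228, 140, 232, 307]
t=3: [191, 149, 179, 74, 181, 231]
t=4: [130, 94, 131, 405, 131, 175]
t=5: [66, 436, 60, 286, 57, 118]

Answer: x_1(5) = 436
Key observation: This trace re-runs the system from the modified initial state.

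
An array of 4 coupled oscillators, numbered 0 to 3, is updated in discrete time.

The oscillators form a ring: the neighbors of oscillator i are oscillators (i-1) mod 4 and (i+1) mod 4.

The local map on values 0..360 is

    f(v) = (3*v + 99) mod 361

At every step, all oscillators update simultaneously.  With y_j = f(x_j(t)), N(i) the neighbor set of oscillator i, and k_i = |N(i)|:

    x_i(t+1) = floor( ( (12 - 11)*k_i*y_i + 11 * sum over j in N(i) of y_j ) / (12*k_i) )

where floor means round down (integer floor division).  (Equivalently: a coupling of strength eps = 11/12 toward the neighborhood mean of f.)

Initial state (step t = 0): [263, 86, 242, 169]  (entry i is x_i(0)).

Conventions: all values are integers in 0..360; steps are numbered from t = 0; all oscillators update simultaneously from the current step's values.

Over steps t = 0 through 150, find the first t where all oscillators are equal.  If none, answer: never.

Simulating step by step:
t=0: [263, 86, 242, 169]  (not all equal)
t=1: [289, 153, 284, 143]  (not all equal)
t=2: [187, 233, 185, 230]  (not all equal)
t=3: [90, 277, 89, 276]  (not all equal)
t=4: [189, 23, 189, 23]  (not all equal)
t=5: [179, 293, 179, 293]  (not all equal)
t=6: [257, 273, 257, 273]  (not all equal)
t=7: [192, 152, 192, 152]  (not all equal)
t=8: [204, 304, 204, 304]  (not all equal)
t=9: [294, 344, 294, 344]  (not all equal)
t=10: [65, 241, 65, 241]  (not all equal)
t=11: [116, 277, 116, 277]  (not all equal)
t=12: [197, 96, 197, 96]  (not all equal)
t=13: [51, 303, 51, 303]  (not all equal)
t=14: [283, 254, 283, 254]  (not all equal)
t=15: [146, 218, 146, 218]  (not all equal)
t=16: [43, 163, 43, 163]  (not all equal)
t=17: [227, 227, 227, 227]  (all equal)

Answer: 17
Key observation: Synchronization is absorbing here: once all oscillators are equal they stay equal, and step 17 is the first all-equal step.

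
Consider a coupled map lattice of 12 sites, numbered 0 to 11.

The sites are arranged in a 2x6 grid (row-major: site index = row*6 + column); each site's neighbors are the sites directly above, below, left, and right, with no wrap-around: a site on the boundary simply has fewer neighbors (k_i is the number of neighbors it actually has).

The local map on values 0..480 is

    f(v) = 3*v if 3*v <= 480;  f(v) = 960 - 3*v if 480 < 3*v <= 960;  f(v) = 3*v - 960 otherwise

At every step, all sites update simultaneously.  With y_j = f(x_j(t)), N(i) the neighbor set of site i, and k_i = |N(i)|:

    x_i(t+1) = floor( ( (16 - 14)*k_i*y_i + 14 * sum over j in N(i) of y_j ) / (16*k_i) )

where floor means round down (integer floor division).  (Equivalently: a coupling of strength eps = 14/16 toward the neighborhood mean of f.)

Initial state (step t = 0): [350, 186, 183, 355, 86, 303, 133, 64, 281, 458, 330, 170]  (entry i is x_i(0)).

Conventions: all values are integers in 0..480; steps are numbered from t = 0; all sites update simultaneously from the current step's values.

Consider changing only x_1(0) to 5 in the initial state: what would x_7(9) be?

Simulating step by step:
t=0: [350, 5, 183, 355, 86, 303, 133, 64, 281, 458, 330, 170]
t=1: [192, 204, 120, 329, 86, 316, 173, 178, 311, 125, 331, 91]
t=2: [393, 384, 162, 293, 53, 233, 409, 291, 342, 72, 268, 53]
t=3: [228, 251, 158, 257, 165, 171, 167, 164, 234, 115, 175, 202]
t=4: [325, 381, 250, 398, 370, 414, 382, 328, 407, 300, 393, 430]
t=5: [163, 95, 224, 151, 233, 245, 40, 186, 118, 215, 184, 260]
t=6: [236, 374, 354, 308, 349, 221, 396, 271, 337, 393, 271, 299]
t=7: [202, 166, 85, 123, 150, 102, 203, 147, 142, 95, 126, 202]
t=8: [399, 364, 398, 334, 363, 390, 391, 416, 339, 377, 364, 343]
t=9: [180, 237, 96, 161, 128, 112, 256, 153, 209, 88, 124, 158]

Answer: x_7(9) = 153
Key observation: This trace re-runs the system from the modified initial state.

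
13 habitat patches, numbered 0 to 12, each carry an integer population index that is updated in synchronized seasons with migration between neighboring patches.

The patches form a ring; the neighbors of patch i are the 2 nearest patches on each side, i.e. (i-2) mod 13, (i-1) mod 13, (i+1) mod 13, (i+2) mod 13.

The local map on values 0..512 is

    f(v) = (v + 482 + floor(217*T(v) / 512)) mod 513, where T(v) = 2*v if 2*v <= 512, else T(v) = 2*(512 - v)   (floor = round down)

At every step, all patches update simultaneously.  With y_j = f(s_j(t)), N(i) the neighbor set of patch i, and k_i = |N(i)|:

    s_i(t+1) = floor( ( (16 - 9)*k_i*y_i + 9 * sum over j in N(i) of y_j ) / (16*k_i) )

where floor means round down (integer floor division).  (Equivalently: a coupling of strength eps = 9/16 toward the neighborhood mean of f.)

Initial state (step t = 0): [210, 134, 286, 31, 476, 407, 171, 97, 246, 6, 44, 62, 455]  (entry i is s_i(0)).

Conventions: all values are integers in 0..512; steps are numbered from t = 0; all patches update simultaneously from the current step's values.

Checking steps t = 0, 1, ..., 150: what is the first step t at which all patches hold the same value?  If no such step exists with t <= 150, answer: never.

Answer: 4
Key observation: Synchronization is absorbing here: once all patches are equal they stay equal, and step 4 is the first all-equal step.

Derivation:
t=0: [210, 134, 286, 31, 476, 407, 171, 97, 246, 6, 44, 62, 455]  (not all equal)
t=1: [327, 277, 346, 236, 379, 334, 336, 298, 322, 314, 228, 229, 305]  (not all equal)
t=2: [442, 442, 446, 432, 449, 446, 453, 450, 442, 433, 415, 416, 432]  (not all equal)
t=3: [469, 469, 469, 469, 470, 470, 471, 470, 469, 468, 467, 467, 468]  (not all equal)
t=4: [474, 474, 474, 474, 474, 474, 474, 474, 474, 474, 474, 474, 474]  (all equal)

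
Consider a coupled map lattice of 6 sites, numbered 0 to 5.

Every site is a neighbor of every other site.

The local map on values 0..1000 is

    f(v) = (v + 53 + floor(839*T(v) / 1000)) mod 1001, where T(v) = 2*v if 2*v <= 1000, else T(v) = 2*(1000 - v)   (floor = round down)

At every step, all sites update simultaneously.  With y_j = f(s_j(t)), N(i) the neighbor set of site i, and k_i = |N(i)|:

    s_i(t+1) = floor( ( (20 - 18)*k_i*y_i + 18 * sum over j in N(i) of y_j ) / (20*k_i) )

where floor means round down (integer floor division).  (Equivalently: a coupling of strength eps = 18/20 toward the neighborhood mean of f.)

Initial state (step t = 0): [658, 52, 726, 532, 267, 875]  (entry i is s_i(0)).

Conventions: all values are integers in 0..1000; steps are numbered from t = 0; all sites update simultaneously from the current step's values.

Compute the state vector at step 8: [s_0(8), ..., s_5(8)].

Answer: [211, 211, 211, 211, 211, 211]

Derivation:
t=0: [658, 52, 726, 532, 267, 875]
t=1: [334, 341, 338, 327, 295, 346]
t=2: [936, 934, 935, 937, 944, 933]
t=3: [94, 94, 94, 94, 94, 94]
t=4: [304, 304, 304, 304, 304, 304]
t=5: [867, 867, 867, 867, 867, 867]
t=6: [142, 142, 142, 142, 142, 142]
t=7: [433, 433, 433, 433, 433, 433]
t=8: [211, 211, 211, 211, 211, 211]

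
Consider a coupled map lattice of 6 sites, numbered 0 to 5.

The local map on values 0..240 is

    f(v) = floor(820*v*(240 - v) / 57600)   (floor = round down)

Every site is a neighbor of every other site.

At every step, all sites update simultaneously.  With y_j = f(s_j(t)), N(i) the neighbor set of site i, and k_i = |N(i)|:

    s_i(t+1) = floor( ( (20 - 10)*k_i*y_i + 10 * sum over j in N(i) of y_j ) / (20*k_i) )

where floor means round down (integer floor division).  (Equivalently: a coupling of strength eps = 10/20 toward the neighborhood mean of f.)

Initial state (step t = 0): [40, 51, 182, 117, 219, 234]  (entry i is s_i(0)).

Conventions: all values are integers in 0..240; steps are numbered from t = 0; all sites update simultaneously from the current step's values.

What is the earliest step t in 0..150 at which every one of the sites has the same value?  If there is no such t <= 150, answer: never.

Answer: 6
Key observation: Synchronization is absorbing here: once all sites are equal they stay equal, and step 6 is the first all-equal step.

Derivation:
t=0: [40, 51, 182, 117, 219, 234]  (not all equal)
t=1: [114, 123, 128, 150, 94, 76]  (not all equal)
t=2: [199, 199, 199, 194, 195, 188]  (not all equal)
t=3: [120, 120, 120, 124, 123, 129]  (not all equal)
t=4: [204, 204, 204, 204, 204, 203]  (not all equal)
t=5: [104, 104, 104, 104, 104, 105]  (not all equal)
t=6: [201, 201, 201, 201, 201, 201]  (all equal)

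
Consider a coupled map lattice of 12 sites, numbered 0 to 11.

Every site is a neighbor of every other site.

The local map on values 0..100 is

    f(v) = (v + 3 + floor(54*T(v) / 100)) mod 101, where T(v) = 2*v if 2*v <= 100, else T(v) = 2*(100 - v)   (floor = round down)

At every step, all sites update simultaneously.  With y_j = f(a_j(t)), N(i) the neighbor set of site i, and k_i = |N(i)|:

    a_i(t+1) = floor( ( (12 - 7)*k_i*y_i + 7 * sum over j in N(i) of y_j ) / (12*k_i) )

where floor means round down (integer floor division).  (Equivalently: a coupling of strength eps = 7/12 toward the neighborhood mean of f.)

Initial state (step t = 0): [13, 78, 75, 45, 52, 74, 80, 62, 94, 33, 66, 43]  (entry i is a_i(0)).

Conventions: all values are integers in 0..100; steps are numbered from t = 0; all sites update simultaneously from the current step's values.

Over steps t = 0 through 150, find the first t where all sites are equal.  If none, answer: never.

Answer: 4
Key observation: Synchronization is absorbing here: once all sites are equal they stay equal, and step 4 is the first all-equal step.

Derivation:
t=0: [13, 78, 75, 45, 52, 74, 80, 62, 94, 33, 66, 43]  (not all equal)
t=1: [27, 18, 18, 51, 18, 18, 18, 18, 17, 42, 18, 50]  (not all equal)
t=2: [46, 39, 39, 27, 39, 39, 39, 39, 39, 58, 39, 27]  (not all equal)
t=3: [82, 77, 77, 68, 77, 77, 77, 77, 77, 49, 77, 68]  (not all equal)
t=4: [3, 3, 3, 3, 3, 3, 3, 3, 3, 3, 3, 3]  (all equal)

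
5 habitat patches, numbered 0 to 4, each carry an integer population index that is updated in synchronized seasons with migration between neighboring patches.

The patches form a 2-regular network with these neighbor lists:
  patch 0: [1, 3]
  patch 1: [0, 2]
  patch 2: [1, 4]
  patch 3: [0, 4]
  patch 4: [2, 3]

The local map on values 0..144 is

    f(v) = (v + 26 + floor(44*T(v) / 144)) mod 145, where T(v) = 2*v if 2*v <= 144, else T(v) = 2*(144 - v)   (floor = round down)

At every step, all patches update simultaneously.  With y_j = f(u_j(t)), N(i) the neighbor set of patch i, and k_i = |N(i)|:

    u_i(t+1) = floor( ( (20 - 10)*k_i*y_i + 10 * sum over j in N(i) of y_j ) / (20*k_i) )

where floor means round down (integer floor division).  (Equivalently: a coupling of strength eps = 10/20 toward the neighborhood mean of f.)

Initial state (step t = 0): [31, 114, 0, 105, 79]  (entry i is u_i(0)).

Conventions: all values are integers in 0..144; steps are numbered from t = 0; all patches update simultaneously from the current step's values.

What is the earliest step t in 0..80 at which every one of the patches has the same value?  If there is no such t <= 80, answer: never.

Answer: 19
Key observation: Synchronization is absorbing here: once all patches are equal they stay equal, and step 19 is the first all-equal step.

Derivation:
t=0: [31, 114, 0, 105, 79]  (not all equal)
t=1: [43, 31, 52, 59, 80]  (not all equal)
t=2: [96, 88, 73, 84, 57]  (not all equal)
t=3: [4, 38, 101, 31, 94]  (not all equal)
t=4: [56, 53, 27, 46, 23]  (not all equal)
t=5: [110, 101, 78, 94, 73]  (not all equal)
t=6: [8, 42, 109, 40, 108]  (not all equal)
t=7: [64, 58, 31, 57, 30]  (not all equal)
t=8: [123, 110, 85, 109, 85]  (not all equal)
t=9: [13, 10, 4, 10, 4]  (not all equal)
t=10: [44, 40, 34, 40, 34]  (not all equal)
t=11: [93, 89, 82, 89, 82]  (not all equal)
t=12: [4, 2, 0, 2, 0]  (not all equal)
t=13: [30, 29, 26, 29, 26]  (not all equal)
t=14: [73, 71, 68, 71, 68]  (not all equal)
t=15: [141, 139, 136, 139, 136]  (not all equal)
t=16: [23, 22, 21, 22, 21]  (not all equal)
t=17: [62, 61, 59, 61, 59]  (not all equal)
t=18: [124, 123, 121, 123, 121]  (not all equal)
t=19: [16, 16, 16, 16, 16]  (all equal)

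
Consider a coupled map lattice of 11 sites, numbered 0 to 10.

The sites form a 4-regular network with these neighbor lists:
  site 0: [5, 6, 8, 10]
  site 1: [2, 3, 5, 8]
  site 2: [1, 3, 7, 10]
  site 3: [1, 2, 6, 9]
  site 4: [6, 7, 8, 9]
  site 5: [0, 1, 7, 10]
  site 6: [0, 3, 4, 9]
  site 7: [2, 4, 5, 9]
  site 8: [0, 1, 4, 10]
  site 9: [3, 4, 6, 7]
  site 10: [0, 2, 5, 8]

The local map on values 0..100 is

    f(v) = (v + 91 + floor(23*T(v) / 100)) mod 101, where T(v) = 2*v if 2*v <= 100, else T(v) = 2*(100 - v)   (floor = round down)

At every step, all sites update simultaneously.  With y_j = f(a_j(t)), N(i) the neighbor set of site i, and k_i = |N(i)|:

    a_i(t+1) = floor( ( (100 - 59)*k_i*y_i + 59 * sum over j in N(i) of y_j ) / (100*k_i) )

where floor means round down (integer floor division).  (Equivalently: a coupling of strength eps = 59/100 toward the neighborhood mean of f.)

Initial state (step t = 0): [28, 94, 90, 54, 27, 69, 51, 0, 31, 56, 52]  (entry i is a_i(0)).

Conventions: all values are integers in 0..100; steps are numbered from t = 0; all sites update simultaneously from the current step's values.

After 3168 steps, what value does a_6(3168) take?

Simulating step by step:
t=0: [28, 94, 90, 54, 27, 69, 51, 0, 31, 56, 52]
t=1: [46, 73, 79, 70, 49, 69, 53, 74, 45, 63, 58]
t=2: [61, 71, 74, 72, 63, 70, 64, 72, 60, 68, 66]
t=3: [69, 73, 73, 73, 70, 72, 70, 73, 69, 72, 71]
t=4: [73, 74, 74, 74, 73, 74, 73, 74, 73, 74, 73]
t=5: [75, 75, 75, 75, 75, 75, 75, 75, 75, 75, 75]
t=6: [76, 76, 76, 76, 76, 76, 76, 76, 76, 76, 76]
t=7: [77, 77, 77, 77, 77, 77, 77, 77, 77, 77, 77]
t=8: [77, 77, 77, 77, 77, 77, 77, 77, 77, 77, 77]

Answer: a_6(3168) = 77
Key observation: The state at step 7, [77, 77, 77, 77, 77, 77, 77, 77, 77, 77, 77], reappears at step 8: the system is in a cycle of period 1 from step 7 on.  Therefore the state at step 3168 equals the state at step 7 + ((3168 - 7) mod 1) = 7, which is [77, 77, 77, 77, 77, 77, 77, 77, 77, 77, 77].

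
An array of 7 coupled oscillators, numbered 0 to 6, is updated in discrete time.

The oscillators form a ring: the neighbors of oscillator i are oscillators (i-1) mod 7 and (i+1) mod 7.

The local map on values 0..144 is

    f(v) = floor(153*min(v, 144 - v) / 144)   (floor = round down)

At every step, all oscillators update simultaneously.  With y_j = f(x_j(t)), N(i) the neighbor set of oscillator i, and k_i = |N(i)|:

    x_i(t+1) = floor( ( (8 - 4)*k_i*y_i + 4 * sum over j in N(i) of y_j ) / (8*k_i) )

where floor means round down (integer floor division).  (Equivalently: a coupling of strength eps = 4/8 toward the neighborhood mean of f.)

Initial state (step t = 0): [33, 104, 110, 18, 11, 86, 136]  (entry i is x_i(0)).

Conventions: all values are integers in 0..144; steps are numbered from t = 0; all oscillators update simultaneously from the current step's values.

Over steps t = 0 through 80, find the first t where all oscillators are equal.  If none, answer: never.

Answer: 13
Key observation: Synchronization is absorbing here: once all oscillators are equal they stay equal, and step 13 is the first all-equal step.

Derivation:
t=0: [33, 104, 110, 18, 11, 86, 136]  (not all equal)
t=1: [30, 38, 33, 21, 25, 35, 28]  (not all equal)
t=2: [32, 36, 33, 26, 27, 32, 31]  (not all equal)
t=3: [34, 36, 33, 29, 29, 32, 33]  (not all equal)
t=4: [36, 36, 34, 31, 31, 33, 35]  (not all equal)
t=5: [37, 37, 35, 33, 32, 34, 36]  (not all equal)
t=6: [38, 38, 37, 35, 34, 36, 37]  (not all equal)
t=7: [39, 39, 38, 37, 36, 37, 39]  (not all equal)
t=8: [41, 40, 40, 39, 38, 39, 40]  (not all equal)
t=9: [42, 42, 41, 41, 40, 41, 42]  (not all equal)
t=10: [44, 43, 43, 42, 42, 43, 43]  (not all equal)
t=11: [45, 45, 44, 44, 44, 44, 45]  (not all equal)
t=12: [47, 46, 46, 46, 46, 46, 46]  (not all equal)
t=13: [48, 48, 48, 48, 48, 48, 48]  (all equal)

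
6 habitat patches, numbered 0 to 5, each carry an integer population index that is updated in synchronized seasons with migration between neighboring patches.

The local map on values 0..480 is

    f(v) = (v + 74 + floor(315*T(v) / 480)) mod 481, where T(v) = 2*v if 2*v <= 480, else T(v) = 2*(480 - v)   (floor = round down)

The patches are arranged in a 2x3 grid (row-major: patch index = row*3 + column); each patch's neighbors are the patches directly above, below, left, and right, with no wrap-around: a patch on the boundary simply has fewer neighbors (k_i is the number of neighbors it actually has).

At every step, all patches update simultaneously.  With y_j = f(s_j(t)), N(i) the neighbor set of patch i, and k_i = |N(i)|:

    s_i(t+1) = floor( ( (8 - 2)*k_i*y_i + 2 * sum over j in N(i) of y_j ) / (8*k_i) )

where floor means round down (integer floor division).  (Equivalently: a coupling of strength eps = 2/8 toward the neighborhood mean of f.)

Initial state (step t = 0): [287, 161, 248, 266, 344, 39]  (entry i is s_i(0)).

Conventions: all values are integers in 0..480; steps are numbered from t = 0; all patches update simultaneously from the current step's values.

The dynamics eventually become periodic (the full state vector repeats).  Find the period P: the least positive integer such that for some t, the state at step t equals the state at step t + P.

Answer: 4
Key observation: The state at step 19, [149, 376, 372, 112, 136, 145], reappears at step 23 — and no state repeats earlier — so the cycle the system enters has period 4.

Derivation:
t=0: [287, 161, 248, 266, 344, 39]
t=1: [172, 367, 185, 135, 148, 155]
t=2: [415, 156, 82, 400, 389, 378]
t=3: [136, 363, 264, 97, 128, 123]
t=4: [341, 156, 163, 318, 341, 332]
t=5: [156, 382, 406, 121, 143, 160]
t=6: [382, 155, 140, 369, 378, 395]
t=7: [144, 374, 364, 106, 131, 136]
t=8: [358, 153, 143, 337, 349, 351]
t=9: [151, 372, 370, 115, 139, 149]
t=10: [372, 156, 145, 356, 368, 376]
t=11: [147, 377, 374, 110, 135, 143]
t=12: [363, 154, 143, 345, 359, 364]
t=13: [149, 374, 370, 113, 137, 146]
t=14: [368, 155, 144, 352, 363, 370]
t=15: [149, 376, 372, 111, 136, 144]
t=16: [367, 154, 143, 348, 361, 367]
t=17: [149, 374, 370, 112, 136, 145]
t=18: [368, 155, 144, 350, 361, 368]
t=19: [149, 376, 372, 112, 136, 145]
t=20: [368, 154, 143, 350, 361, 368]
t=21: [148, 374, 370, 112, 136, 145]
t=22: [366, 155, 144, 350, 361, 368]
t=23: [149, 376, 372, 112, 136, 145]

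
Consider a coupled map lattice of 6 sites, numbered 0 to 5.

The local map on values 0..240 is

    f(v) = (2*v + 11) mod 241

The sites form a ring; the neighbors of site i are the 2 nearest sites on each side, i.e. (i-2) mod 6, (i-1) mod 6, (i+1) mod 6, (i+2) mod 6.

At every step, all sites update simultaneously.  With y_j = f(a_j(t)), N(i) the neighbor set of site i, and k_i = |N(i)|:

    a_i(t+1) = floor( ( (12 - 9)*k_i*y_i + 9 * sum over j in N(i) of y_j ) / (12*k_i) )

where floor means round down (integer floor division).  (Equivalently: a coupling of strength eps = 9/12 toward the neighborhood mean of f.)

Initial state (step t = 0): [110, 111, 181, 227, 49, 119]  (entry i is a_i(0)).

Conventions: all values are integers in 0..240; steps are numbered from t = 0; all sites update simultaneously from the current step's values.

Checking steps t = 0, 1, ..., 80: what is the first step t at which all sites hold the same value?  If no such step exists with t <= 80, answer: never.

Answer: 12
Key observation: Synchronization is absorbing here: once all sites are equal they stay equal, and step 12 is the first all-equal step.

Derivation:
t=0: [110, 111, 181, 227, 49, 119]  (not all equal)
t=1: [148, 169, 182, 146, 138, 151]  (not all equal)
t=2: [84, 89, 86, 83, 74, 70]  (not all equal)
t=3: [172, 176, 177, 172, 169, 169]  (not all equal)
t=4: [115, 116, 116, 115, 113, 112]  (not all equal)
t=5: [89, 44, 45, 89, 103, 103]  (not all equal)
t=6: [166, 155, 155, 166, 184, 184]  (not all equal)
t=7: [107, 99, 99, 107, 113, 113]  (not all equal)
t=8: [223, 220, 220, 223, 227, 227]  (not all equal)
t=9: [216, 214, 214, 216, 218, 218]  (not all equal)
t=10: [202, 201, 201, 202, 203, 203]  (not all equal)
t=11: [174, 173, 173, 174, 174, 174]  (not all equal)
t=12: [117, 117, 117, 117, 117, 117]  (all equal)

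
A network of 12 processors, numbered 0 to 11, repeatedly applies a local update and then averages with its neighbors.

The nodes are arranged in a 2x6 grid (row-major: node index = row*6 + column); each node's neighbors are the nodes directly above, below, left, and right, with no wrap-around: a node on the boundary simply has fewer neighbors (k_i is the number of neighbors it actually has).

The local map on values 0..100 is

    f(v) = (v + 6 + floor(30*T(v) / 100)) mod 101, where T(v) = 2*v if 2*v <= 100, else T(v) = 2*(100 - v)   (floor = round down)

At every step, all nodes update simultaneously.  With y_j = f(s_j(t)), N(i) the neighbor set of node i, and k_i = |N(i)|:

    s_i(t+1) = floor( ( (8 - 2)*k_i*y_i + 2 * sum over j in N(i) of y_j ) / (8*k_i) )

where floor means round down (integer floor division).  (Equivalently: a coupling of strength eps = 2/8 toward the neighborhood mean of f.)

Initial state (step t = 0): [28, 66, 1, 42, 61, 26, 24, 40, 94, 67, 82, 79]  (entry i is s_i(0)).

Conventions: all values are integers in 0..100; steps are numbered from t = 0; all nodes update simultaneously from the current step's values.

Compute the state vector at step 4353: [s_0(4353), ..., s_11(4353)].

Simulating step by step:
t=0: [28, 66, 1, 42, 61, 26, 24, 40, 94, 67, 82, 79]
t=1: [54, 79, 19, 70, 85, 58, 48, 64, 15, 83, 96, 90]
t=2: [87, 90, 45, 90, 90, 79, 83, 85, 41, 84, 18, 12]
t=3: [87, 23, 64, 15, 11, 76, 99, 89, 76, 83, 35, 35]
t=4: [80, 47, 82, 40, 32, 82, 15, 11, 87, 89, 61, 66]
t=5: [87, 79, 94, 65, 64, 92, 37, 34, 85, 21, 79, 92]
t=6: [95, 86, 25, 80, 84, 12, 68, 66, 83, 53, 83, 13]
t=7: [26, 86, 59, 92, 92, 34, 81, 93, 93, 89, 91, 35]
t=8: [60, 86, 75, 8, 5, 52, 79, 18, 9, 0, 6, 54]
t=9: [92, 93, 83, 23, 20, 77, 88, 43, 26, 8, 20, 77]
t=10: [1, 16, 81, 44, 43, 88, 9, 59, 51, 24, 41, 88]
t=11: [11, 39, 89, 75, 67, 9, 27, 78, 83, 52, 63, 8]
t=12: [31, 61, 21, 86, 86, 28, 51, 90, 89, 88, 84, 27]
t=13: [63, 75, 45, 86, 95, 56, 71, 15, 3, 16, 86, 55]
t=14: [92, 88, 75, 84, 26, 77, 85, 39, 19, 40, 85, 89]
t=15: [13, 13, 83, 92, 59, 77, 83, 62, 46, 72, 84, 24]
t=16: [35, 37, 83, 24, 83, 88, 88, 84, 82, 85, 93, 57]
t=17: [54, 70, 91, 57, 78, 23, 20, 87, 98, 87, 25, 66]
t=18: [81, 86, 16, 82, 87, 55, 51, 86, 19, 86, 58, 80]
t=19: [96, 94, 42, 92, 97, 90, 89, 93, 46, 93, 91, 95]
t=20: [2, 8, 61, 7, 2, 1, 0, 8, 65, 8, 1, 2]
t=21: [9, 23, 78, 22, 9, 7, 7, 23, 79, 23, 8, 8]
t=22: [22, 44, 87, 44, 21, 17, 20, 44, 87, 44, 20, 17]
t=23: [45, 75, 96, 74, 41, 33, 43, 74, 96, 74, 40, 33]
t=24: [79, 86, 18, 85, 71, 59, 77, 85, 18, 85, 71, 59]
t=25: [97, 94, 45, 94, 94, 89, 96, 94, 45, 94, 94, 89]
t=26: [2, 8, 65, 8, 1, 0, 2, 8, 65, 8, 1, 0]
t=27: [10, 23, 79, 23, 7, 6, 10, 23, 79, 23, 7, 6]
t=28: [24, 44, 87, 44, 18, 15, 24, 44, 87, 44, 18, 15]
t=29: [48, 75, 96, 74, 37, 30, 48, 75, 96, 74, 37, 30]
t=30: [83, 87, 18, 84, 66, 55, 83, 87, 18, 84, 66, 55]
t=31: [99, 94, 44, 93, 92, 88, 99, 94, 44, 93, 92, 88]
t=32: [3, 8, 63, 8, 1, 0, 3, 8, 63, 8, 1, 0]
t=33: [11, 23, 78, 23, 7, 6, 11, 23, 78, 23, 7, 6]
t=34: [25, 45, 87, 44, 18, 15, 25, 45, 87, 44, 18, 15]
t=35: [50, 77, 96, 74, 37, 30, 50, 77, 96, 74, 37, 30]
t=36: [87, 87, 18, 84, 66, 55, 87, 87, 18, 84, 66, 55]
t=37: [100, 94, 44, 93, 92, 88, 100, 94, 44, 93, 92, 88]
t=38: [4, 8, 63, 8, 1, 0, 4, 8, 63, 8, 1, 0]
t=39: [12, 23, 78, 23, 7, 6, 12, 23, 78, 23, 7, 6]
t=40: [27, 45, 87, 44, 18, 15, 27, 45, 87, 44, 18, 15]
t=41: [52, 77, 96, 74, 37, 30, 52, 77, 96, 74, 37, 30]
t=42: [87, 87, 18, 84, 66, 55, 87, 87, 18, 84, 66, 55]

Answer: [12, 23, 78, 23, 7, 6, 12, 23, 78, 23, 7, 6]
Key observation: The state at step 36, [87, 87, 18, 84, 66, 55, 87, 87, 18, 84, 66, 55], reappears at step 42: the system is in a cycle of period 6 from step 36 on.  Therefore the state at step 4353 equals the state at step 36 + ((4353 - 36) mod 6) = 39, which is [12, 23, 78, 23, 7, 6, 12, 23, 78, 23, 7, 6].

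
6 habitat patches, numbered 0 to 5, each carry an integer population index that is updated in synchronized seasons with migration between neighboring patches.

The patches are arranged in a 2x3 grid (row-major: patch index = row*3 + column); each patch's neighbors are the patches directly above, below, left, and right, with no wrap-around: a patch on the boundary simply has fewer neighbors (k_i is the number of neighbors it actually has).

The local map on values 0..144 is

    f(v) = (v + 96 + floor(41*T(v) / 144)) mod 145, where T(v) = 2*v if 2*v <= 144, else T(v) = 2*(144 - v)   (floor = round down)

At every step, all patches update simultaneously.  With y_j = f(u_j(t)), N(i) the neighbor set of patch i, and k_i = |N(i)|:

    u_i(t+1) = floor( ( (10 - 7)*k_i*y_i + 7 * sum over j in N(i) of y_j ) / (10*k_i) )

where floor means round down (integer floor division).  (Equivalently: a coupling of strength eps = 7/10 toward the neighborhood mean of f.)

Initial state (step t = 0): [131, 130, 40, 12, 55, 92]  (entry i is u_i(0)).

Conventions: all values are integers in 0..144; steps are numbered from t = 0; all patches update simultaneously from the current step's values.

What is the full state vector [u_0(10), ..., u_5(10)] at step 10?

Answer: [11, 10, 10, 11, 10, 10]

Derivation:
t=0: [131, 130, 40, 12, 55, 92]
t=1: [97, 58, 59, 78, 75, 39]
t=2: [60, 55, 31, 68, 47, 41]
t=3: [46, 60, 61, 41, 32, 63]
t=4: [27, 29, 46, 12, 25, 31]
t=5: [130, 111, 106, 129, 133, 98]
t=6: [85, 83, 77, 88, 83, 81]
t=7: [69, 67, 67, 68, 68, 67]
t=8: [57, 56, 56, 57, 56, 56]
t=9: [39, 38, 38, 39, 38, 38]
t=10: [11, 10, 10, 11, 10, 10]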